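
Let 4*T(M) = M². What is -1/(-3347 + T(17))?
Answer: 4/13099 ≈ 0.00030537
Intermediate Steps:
T(M) = M²/4
-1/(-3347 + T(17)) = -1/(-3347 + (¼)*17²) = -1/(-3347 + (¼)*289) = -1/(-3347 + 289/4) = -1/(-13099/4) = -1*(-4/13099) = 4/13099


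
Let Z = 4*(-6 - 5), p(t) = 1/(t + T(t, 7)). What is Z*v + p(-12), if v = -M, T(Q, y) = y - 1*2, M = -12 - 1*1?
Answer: -4005/7 ≈ -572.14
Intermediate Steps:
M = -13 (M = -12 - 1 = -13)
T(Q, y) = -2 + y (T(Q, y) = y - 2 = -2 + y)
p(t) = 1/(5 + t) (p(t) = 1/(t + (-2 + 7)) = 1/(t + 5) = 1/(5 + t))
v = 13 (v = -1*(-13) = 13)
Z = -44 (Z = 4*(-11) = -44)
Z*v + p(-12) = -44*13 + 1/(5 - 12) = -572 + 1/(-7) = -572 - 1/7 = -4005/7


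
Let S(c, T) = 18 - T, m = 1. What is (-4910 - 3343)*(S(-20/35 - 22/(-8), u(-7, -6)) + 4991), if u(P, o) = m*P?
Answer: -41397048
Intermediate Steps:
u(P, o) = P (u(P, o) = 1*P = P)
(-4910 - 3343)*(S(-20/35 - 22/(-8), u(-7, -6)) + 4991) = (-4910 - 3343)*((18 - 1*(-7)) + 4991) = -8253*((18 + 7) + 4991) = -8253*(25 + 4991) = -8253*5016 = -41397048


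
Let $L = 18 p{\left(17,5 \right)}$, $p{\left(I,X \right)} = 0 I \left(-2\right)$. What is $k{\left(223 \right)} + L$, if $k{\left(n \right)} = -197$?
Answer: $-197$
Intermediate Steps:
$p{\left(I,X \right)} = 0$ ($p{\left(I,X \right)} = 0 \left(- 2 I\right) = 0$)
$L = 0$ ($L = 18 \cdot 0 = 0$)
$k{\left(223 \right)} + L = -197 + 0 = -197$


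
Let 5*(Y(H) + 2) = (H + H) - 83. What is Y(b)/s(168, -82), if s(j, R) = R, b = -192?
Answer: 477/410 ≈ 1.1634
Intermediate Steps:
Y(H) = -93/5 + 2*H/5 (Y(H) = -2 + ((H + H) - 83)/5 = -2 + (2*H - 83)/5 = -2 + (-83 + 2*H)/5 = -2 + (-83/5 + 2*H/5) = -93/5 + 2*H/5)
Y(b)/s(168, -82) = (-93/5 + (2/5)*(-192))/(-82) = (-93/5 - 384/5)*(-1/82) = -477/5*(-1/82) = 477/410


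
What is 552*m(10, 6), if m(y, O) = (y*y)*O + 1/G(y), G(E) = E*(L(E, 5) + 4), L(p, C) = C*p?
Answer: 14904046/45 ≈ 3.3120e+5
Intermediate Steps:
G(E) = E*(4 + 5*E) (G(E) = E*(5*E + 4) = E*(4 + 5*E))
m(y, O) = O*y**2 + 1/(y*(4 + 5*y)) (m(y, O) = (y*y)*O + 1/(y*(4 + 5*y)) = y**2*O + 1/(y*(4 + 5*y)) = O*y**2 + 1/(y*(4 + 5*y)))
552*m(10, 6) = 552*((1 + 6*10**3*(4 + 5*10))/(10*(4 + 5*10))) = 552*((1 + 6*1000*(4 + 50))/(10*(4 + 50))) = 552*((1/10)*(1 + 6*1000*54)/54) = 552*((1/10)*(1/54)*(1 + 324000)) = 552*((1/10)*(1/54)*324001) = 552*(324001/540) = 14904046/45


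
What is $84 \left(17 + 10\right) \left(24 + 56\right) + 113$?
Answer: $181553$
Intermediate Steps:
$84 \left(17 + 10\right) \left(24 + 56\right) + 113 = 84 \cdot 27 \cdot 80 + 113 = 84 \cdot 2160 + 113 = 181440 + 113 = 181553$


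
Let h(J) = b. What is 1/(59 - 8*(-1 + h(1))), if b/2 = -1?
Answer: 1/83 ≈ 0.012048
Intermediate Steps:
b = -2 (b = 2*(-1) = -2)
h(J) = -2
1/(59 - 8*(-1 + h(1))) = 1/(59 - 8*(-1 - 2)) = 1/(59 - 8*(-3)) = 1/(59 + 24) = 1/83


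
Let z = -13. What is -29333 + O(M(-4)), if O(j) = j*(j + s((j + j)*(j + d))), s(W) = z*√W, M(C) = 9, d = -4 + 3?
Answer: -30656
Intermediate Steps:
d = -1
s(W) = -13*√W
O(j) = j*(j - 13*√2*√(j*(-1 + j))) (O(j) = j*(j - 13*√((j - 1)*(j + j))) = j*(j - 13*√(2*j*(-1 + j))) = j*(j - 13*√2*√(j*(-1 + j))))
-29333 + O(M(-4)) = -29333 + 9*(9 - 13*√2*√(9*(-1 + 9))) = -29333 + 9*(9 - 13*√2*√(9*8)) = -29333 + 9*(9 - 13*√2*√72) = -29333 + 9*(9 - 13*√2*6*√2) = -29333 + 9*(9 - 156) = -29333 + 9*(-147) = -29333 - 1323 = -30656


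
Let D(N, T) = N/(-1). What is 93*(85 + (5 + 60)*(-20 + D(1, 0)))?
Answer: -119040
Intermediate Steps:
D(N, T) = -N (D(N, T) = N*(-1) = -N)
93*(85 + (5 + 60)*(-20 + D(1, 0))) = 93*(85 + (5 + 60)*(-20 - 1*1)) = 93*(85 + 65*(-20 - 1)) = 93*(85 + 65*(-21)) = 93*(85 - 1365) = 93*(-1280) = -119040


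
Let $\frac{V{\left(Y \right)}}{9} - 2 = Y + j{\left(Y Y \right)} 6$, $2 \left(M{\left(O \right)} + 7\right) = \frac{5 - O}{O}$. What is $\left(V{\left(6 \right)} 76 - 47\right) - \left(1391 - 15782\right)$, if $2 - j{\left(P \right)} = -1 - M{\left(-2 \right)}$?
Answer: $-3782$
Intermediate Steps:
$M{\left(O \right)} = -7 + \frac{5 - O}{2 O}$ ($M{\left(O \right)} = -7 + \frac{\left(5 - O\right) \frac{1}{O}}{2} = -7 + \frac{\frac{1}{O} \left(5 - O\right)}{2} = -7 + \frac{5 - O}{2 O}$)
$j{\left(P \right)} = - \frac{23}{4}$ ($j{\left(P \right)} = 2 - \left(-1 - \frac{5 \left(1 - -6\right)}{2 \left(-2\right)}\right) = 2 - \left(-1 - \frac{5}{2} \left(- \frac{1}{2}\right) \left(1 + 6\right)\right) = 2 - \left(-1 - \frac{5}{2} \left(- \frac{1}{2}\right) 7\right) = 2 - \left(-1 - - \frac{35}{4}\right) = 2 - \left(-1 + \frac{35}{4}\right) = 2 - \frac{31}{4} = - \frac{23}{4}$)
$V{\left(Y \right)} = - \frac{585}{2} + 9 Y$ ($V{\left(Y \right)} = 18 + 9 \left(Y - \frac{69}{2}\right) = 18 + 9 \left(- \frac{69}{2} + Y\right) = 18 + \left(- \frac{621}{2} + 9 Y\right) = - \frac{585}{2} + 9 Y$)
$\left(V{\left(6 \right)} 76 - 47\right) - \left(1391 - 15782\right) = \left(\left(- \frac{585}{2} + 9 \cdot 6\right) 76 - 47\right) - \left(1391 - 15782\right) = \left(\left(- \frac{585}{2} + 54\right) 76 - 47\right) - \left(1391 - 15782\right) = \left(\left(- \frac{477}{2}\right) 76 - 47\right) - -14391 = \left(-18126 - 47\right) + 14391 = -18173 + 14391 = -3782$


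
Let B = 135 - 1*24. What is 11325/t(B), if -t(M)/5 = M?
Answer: -755/37 ≈ -20.405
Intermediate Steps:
B = 111 (B = 135 - 24 = 111)
t(M) = -5*M
11325/t(B) = 11325/((-5*111)) = 11325/(-555) = 11325*(-1/555) = -755/37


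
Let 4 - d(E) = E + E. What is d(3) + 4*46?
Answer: 182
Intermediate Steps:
d(E) = 4 - 2*E (d(E) = 4 - (E + E) = 4 - 2*E)
d(3) + 4*46 = (4 - 2*3) + 4*46 = (4 - 6) + 184 = -2 + 184 = 182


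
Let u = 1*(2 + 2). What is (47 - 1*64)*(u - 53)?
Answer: 833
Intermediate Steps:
u = 4 (u = 1*4 = 4)
(47 - 1*64)*(u - 53) = (47 - 1*64)*(4 - 53) = (47 - 64)*(-49) = -17*(-49) = 833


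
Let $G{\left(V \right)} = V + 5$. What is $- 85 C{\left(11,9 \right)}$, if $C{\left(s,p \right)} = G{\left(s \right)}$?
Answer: $-1360$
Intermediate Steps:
$G{\left(V \right)} = 5 + V$
$C{\left(s,p \right)} = 5 + s$
$- 85 C{\left(11,9 \right)} = - 85 \left(5 + 11\right) = \left(-85\right) 16 = -1360$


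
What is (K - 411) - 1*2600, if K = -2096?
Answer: -5107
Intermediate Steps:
(K - 411) - 1*2600 = (-2096 - 411) - 1*2600 = -2507 - 2600 = -5107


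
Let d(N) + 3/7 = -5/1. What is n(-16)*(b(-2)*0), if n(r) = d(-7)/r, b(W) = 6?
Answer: 0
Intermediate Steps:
d(N) = -38/7 (d(N) = -3/7 - 5/1 = -3/7 - 5*1 = -3/7 - 5 = -38/7)
n(r) = -38/(7*r)
n(-16)*(b(-2)*0) = (-38/7/(-16))*(6*0) = -38/7*(-1/16)*0 = (19/56)*0 = 0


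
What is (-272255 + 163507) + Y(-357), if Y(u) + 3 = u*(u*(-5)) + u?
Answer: -746353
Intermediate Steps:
Y(u) = -3 + u - 5*u² (Y(u) = -3 + (u*(u*(-5)) + u) = -3 + (u*(-5*u) + u) = -3 + (-5*u² + u) = -3 + (u - 5*u²) = -3 + u - 5*u²)
(-272255 + 163507) + Y(-357) = (-272255 + 163507) + (-3 - 357 - 5*(-357)²) = -108748 + (-3 - 357 - 5*127449) = -108748 + (-3 - 357 - 637245) = -108748 - 637605 = -746353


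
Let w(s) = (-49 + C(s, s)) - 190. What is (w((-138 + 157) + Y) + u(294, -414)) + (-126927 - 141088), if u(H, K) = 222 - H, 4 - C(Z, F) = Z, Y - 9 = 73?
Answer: -268423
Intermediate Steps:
Y = 82 (Y = 9 + 73 = 82)
C(Z, F) = 4 - Z
w(s) = -235 - s (w(s) = (-49 + (4 - s)) - 190 = (-45 - s) - 190 = -235 - s)
(w((-138 + 157) + Y) + u(294, -414)) + (-126927 - 141088) = ((-235 - ((-138 + 157) + 82)) + (222 - 1*294)) + (-126927 - 141088) = ((-235 - (19 + 82)) + (222 - 294)) - 268015 = ((-235 - 1*101) - 72) - 268015 = ((-235 - 101) - 72) - 268015 = (-336 - 72) - 268015 = -408 - 268015 = -268423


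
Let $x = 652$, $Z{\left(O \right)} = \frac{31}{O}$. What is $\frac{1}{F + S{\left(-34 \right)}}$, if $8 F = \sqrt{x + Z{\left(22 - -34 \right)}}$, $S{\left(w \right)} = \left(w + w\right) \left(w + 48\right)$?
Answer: $- \frac{3411968}{3248156993} - \frac{16 \sqrt{511602}}{3248156993} \approx -0.001054$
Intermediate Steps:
$S{\left(w \right)} = 2 w \left(48 + w\right)$
$F = \frac{\sqrt{511602}}{224}$ ($F = \frac{\sqrt{652 + \frac{31}{22 - -34}}}{8} = \frac{\sqrt{652 + \frac{31}{22 + 34}}}{8} = \frac{\sqrt{652 + \frac{31}{56}}}{8} = \frac{\sqrt{\frac{36543}{56}}}{8} = \frac{\frac{1}{28} \sqrt{511602}}{8} = \frac{\sqrt{511602}}{224} \approx 3.1931$)
$\frac{1}{F + S{\left(-34 \right)}} = \frac{1}{\frac{\sqrt{511602}}{224} + 2 \left(-34\right) \left(48 - 34\right)} = \frac{1}{\frac{\sqrt{511602}}{224} + 2 \left(-34\right) 14} = \frac{1}{\frac{\sqrt{511602}}{224} - 952} = \frac{1}{-952 + \frac{\sqrt{511602}}{224}}$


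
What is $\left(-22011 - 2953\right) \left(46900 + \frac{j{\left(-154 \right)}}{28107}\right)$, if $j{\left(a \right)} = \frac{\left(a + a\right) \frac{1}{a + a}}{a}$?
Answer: $- \frac{2533916126359918}{2164239} \approx -1.1708 \cdot 10^{9}$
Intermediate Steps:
$j{\left(a \right)} = \frac{1}{a}$ ($j{\left(a \right)} = \frac{2 a \frac{1}{2 a}}{a} = 1 \frac{1}{a} = \frac{1}{a}$)
$\left(-22011 - 2953\right) \left(46900 + \frac{j{\left(-154 \right)}}{28107}\right) = \left(-22011 - 2953\right) \left(46900 + \frac{1}{\left(-154\right) 28107}\right) = - 24964 \left(46900 - \frac{1}{4328478}\right) = \left(-24964\right) \frac{203005618199}{4328478} = - \frac{2533916126359918}{2164239}$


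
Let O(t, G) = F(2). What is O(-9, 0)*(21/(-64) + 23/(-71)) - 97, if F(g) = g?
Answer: -223347/2272 ≈ -98.304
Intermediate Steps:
O(t, G) = 2
O(-9, 0)*(21/(-64) + 23/(-71)) - 97 = 2*(21/(-64) + 23/(-71)) - 97 = 2*(21*(-1/64) + 23*(-1/71)) - 97 = 2*(-21/64 - 23/71) - 97 = 2*(-2963/4544) - 97 = -2963/2272 - 97 = -223347/2272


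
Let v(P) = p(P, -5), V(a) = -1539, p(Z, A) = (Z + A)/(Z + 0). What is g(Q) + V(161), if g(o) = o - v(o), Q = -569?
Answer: -1200026/569 ≈ -2109.0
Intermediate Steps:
p(Z, A) = (A + Z)/Z
v(P) = (-5 + P)/P
g(o) = o - (-5 + o)/o
g(Q) + V(161) = (-1 - 569 + 5/(-569)) - 1539 = (-1 - 569 + 5*(-1/569)) - 1539 = (-1 - 569 - 5/569) - 1539 = -324335/569 - 1539 = -1200026/569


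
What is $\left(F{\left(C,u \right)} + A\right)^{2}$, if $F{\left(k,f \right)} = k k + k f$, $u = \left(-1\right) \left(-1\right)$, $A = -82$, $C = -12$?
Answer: $2500$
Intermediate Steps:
$u = 1$
$F{\left(k,f \right)} = k^{2} + f k$
$\left(F{\left(C,u \right)} + A\right)^{2} = \left(- 12 \left(1 - 12\right) - 82\right)^{2} = \left(\left(-12\right) \left(-11\right) - 82\right)^{2} = \left(132 - 82\right)^{2} = 50^{2} = 2500$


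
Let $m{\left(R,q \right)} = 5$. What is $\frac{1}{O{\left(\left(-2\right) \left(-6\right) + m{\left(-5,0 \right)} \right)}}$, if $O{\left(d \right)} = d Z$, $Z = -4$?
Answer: $- \frac{1}{68} \approx -0.014706$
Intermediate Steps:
$O{\left(d \right)} = - 4 d$ ($O{\left(d \right)} = d \left(-4\right) = - 4 d$)
$\frac{1}{O{\left(\left(-2\right) \left(-6\right) + m{\left(-5,0 \right)} \right)}} = \frac{1}{\left(-4\right) \left(\left(-2\right) \left(-6\right) + 5\right)} = \frac{1}{\left(-4\right) \left(12 + 5\right)} = \frac{1}{\left(-4\right) 17} = \frac{1}{-68} = - \frac{1}{68}$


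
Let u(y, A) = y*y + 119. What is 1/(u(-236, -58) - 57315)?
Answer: -1/1500 ≈ -0.00066667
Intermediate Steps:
u(y, A) = 119 + y**2 (u(y, A) = y**2 + 119 = 119 + y**2)
1/(u(-236, -58) - 57315) = 1/((119 + (-236)**2) - 57315) = 1/((119 + 55696) - 57315) = 1/(55815 - 57315) = 1/(-1500) = -1/1500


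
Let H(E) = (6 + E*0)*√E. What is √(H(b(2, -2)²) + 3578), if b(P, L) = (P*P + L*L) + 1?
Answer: 4*√227 ≈ 60.266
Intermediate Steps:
b(P, L) = 1 + L² + P² (b(P, L) = (P² + L²) + 1 = (L² + P²) + 1 = 1 + L² + P²)
H(E) = 6*√E (H(E) = (6 + 0)*√E = 6*√E)
√(H(b(2, -2)²) + 3578) = √(6*√((1 + (-2)² + 2²)²) + 3578) = √(6*√((1 + 4 + 4)²) + 3578) = √(6*√(9²) + 3578) = √(6*√81 + 3578) = √(6*9 + 3578) = √(54 + 3578) = √3632 = 4*√227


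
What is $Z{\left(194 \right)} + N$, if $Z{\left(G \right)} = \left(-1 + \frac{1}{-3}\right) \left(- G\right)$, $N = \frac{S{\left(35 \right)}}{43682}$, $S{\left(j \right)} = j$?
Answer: $\frac{33897337}{131046} \approx 258.67$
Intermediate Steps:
$N = \frac{35}{43682} \approx 0.00080125$
$Z{\left(G \right)} = \frac{4 G}{3}$ ($Z{\left(G \right)} = \left(-1 - \frac{1}{3}\right) \left(- G\right) = - \frac{4 \left(- G\right)}{3} = \frac{4 G}{3}$)
$Z{\left(194 \right)} + N = \frac{4}{3} \cdot 194 + \frac{35}{43682} = \frac{776}{3} + \frac{35}{43682} = \frac{33897337}{131046}$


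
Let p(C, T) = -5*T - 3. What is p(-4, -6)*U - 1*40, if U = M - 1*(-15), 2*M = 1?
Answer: 757/2 ≈ 378.50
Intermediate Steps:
M = 1/2 (M = (1/2)*1 = 1/2 ≈ 0.50000)
p(C, T) = -3 - 5*T
U = 31/2 (U = 1/2 - 1*(-15) = 1/2 + 15 = 31/2 ≈ 15.500)
p(-4, -6)*U - 1*40 = (-3 - 5*(-6))*(31/2) - 1*40 = (-3 + 30)*(31/2) - 40 = 27*(31/2) - 40 = 837/2 - 40 = 757/2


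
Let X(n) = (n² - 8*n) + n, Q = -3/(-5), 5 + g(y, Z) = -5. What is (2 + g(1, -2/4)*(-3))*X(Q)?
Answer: -3072/25 ≈ -122.88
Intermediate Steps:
g(y, Z) = -10 (g(y, Z) = -5 - 5 = -10)
Q = ⅗ (Q = -3*(-⅕) = ⅗ ≈ 0.60000)
X(n) = n² - 7*n
(2 + g(1, -2/4)*(-3))*X(Q) = (2 - 10*(-3))*(3*(-7 + ⅗)/5) = (2 + 30)*((⅗)*(-32/5)) = 32*(-96/25) = -3072/25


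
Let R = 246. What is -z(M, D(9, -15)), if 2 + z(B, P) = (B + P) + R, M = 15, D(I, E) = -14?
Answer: -245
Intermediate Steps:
z(B, P) = 244 + B + P (z(B, P) = -2 + ((B + P) + 246) = -2 + (246 + B + P) = 244 + B + P)
-z(M, D(9, -15)) = -(244 + 15 - 14) = -1*245 = -245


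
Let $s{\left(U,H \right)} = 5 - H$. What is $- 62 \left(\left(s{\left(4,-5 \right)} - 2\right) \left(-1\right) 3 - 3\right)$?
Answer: $1674$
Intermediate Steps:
$- 62 \left(\left(s{\left(4,-5 \right)} - 2\right) \left(-1\right) 3 - 3\right) = - 62 \left(\left(\left(5 - -5\right) - 2\right) \left(-1\right) 3 - 3\right) = - 62 \left(\left(\left(5 + 5\right) - 2\right) \left(-1\right) 3 - 3\right) = - 62 \left(\left(10 - 2\right) \left(-1\right) 3 - 3\right) = - 62 \left(8 \left(-1\right) 3 - 3\right) = - 62 \left(\left(-8\right) 3 - 3\right) = - 62 \left(-24 - 3\right) = \left(-62\right) \left(-27\right) = 1674$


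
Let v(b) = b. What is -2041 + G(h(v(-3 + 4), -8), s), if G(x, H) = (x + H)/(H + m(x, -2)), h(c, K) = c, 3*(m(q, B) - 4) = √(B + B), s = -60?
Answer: -14395903/7057 + 177*I/14114 ≈ -2039.9 + 0.012541*I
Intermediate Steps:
m(q, B) = 4 + √2*√B/3 (m(q, B) = 4 + √(B + B)/3 = 4 + √(2*B)/3 = 4 + (√2*√B)/3 = 4 + √2*√B/3)
G(x, H) = (H + x)/(4 + H + 2*I/3) (G(x, H) = (x + H)/(H + (4 + √2*√(-2)/3)) = (H + x)/(H + (4 + √2*(I*√2)/3)) = (H + x)/(H + (4 + 2*I/3)) = (H + x)/(4 + H + 2*I/3))
-2041 + G(h(v(-3 + 4), -8), s) = -2041 + 3*(-60 + (-3 + 4))/(12 + 2*I + 3*(-60)) = -2041 + 3*(-60 + 1)/(12 + 2*I - 180) = -2041 + 3*(-59)/(-168 + 2*I) = -2041 + 3*((-168 - 2*I)/28228)*(-59) = -2041 + (7434/7057 + 177*I/14114) = -14395903/7057 + 177*I/14114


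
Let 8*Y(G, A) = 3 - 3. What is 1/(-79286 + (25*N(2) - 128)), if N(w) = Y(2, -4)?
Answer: -1/79414 ≈ -1.2592e-5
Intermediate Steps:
Y(G, A) = 0 (Y(G, A) = (3 - 3)/8 = (⅛)*0 = 0)
N(w) = 0
1/(-79286 + (25*N(2) - 128)) = 1/(-79286 + (25*0 - 128)) = 1/(-79286 + (0 - 128)) = 1/(-79286 - 128) = 1/(-79414) = -1/79414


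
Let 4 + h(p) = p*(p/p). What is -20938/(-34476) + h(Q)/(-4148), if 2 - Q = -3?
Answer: 1276711/2103036 ≈ 0.60708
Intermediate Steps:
Q = 5 (Q = 2 - 1*(-3) = 2 + 3 = 5)
h(p) = -4 + p (h(p) = -4 + p*(p/p) = -4 + p*1 = -4 + p)
-20938/(-34476) + h(Q)/(-4148) = -20938/(-34476) + (-4 + 5)/(-4148) = -20938*(-1/34476) + 1*(-1/4148) = 10469/17238 - 1/4148 = 1276711/2103036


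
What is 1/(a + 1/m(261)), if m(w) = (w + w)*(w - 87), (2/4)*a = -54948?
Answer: -90828/9981633887 ≈ -9.0995e-6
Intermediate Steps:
a = -109896 (a = 2*(-54948) = -109896)
m(w) = 2*w*(-87 + w) (m(w) = (2*w)*(-87 + w) = 2*w*(-87 + w))
1/(a + 1/m(261)) = 1/(-109896 + 1/(2*261*(-87 + 261))) = 1/(-109896 + 1/(2*261*174)) = 1/(-109896 + 1/90828) = 1/(-9981633887/90828) = -90828/9981633887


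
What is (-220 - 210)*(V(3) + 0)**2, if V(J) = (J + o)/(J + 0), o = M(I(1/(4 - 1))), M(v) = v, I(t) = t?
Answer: -43000/81 ≈ -530.86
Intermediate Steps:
o = 1/3 (o = 1/(4 - 1) = 1/3 ≈ 0.33333)
V(J) = (1/3 + J)/J (V(J) = (J + 1/3)/(J + 0) = (1/3 + J)/J)
(-220 - 210)*(V(3) + 0)**2 = (-220 - 210)*((1/3 + 3)/3 + 0)**2 = -430*((1/3)*(10/3) + 0)**2 = -430*(10/9 + 0)**2 = -430*(10/9)**2 = -430*100/81 = -43000/81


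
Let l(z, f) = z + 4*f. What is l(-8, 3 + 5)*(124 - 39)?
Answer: 2040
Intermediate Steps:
l(-8, 3 + 5)*(124 - 39) = (-8 + 4*(3 + 5))*(124 - 39) = (-8 + 4*8)*85 = (-8 + 32)*85 = 24*85 = 2040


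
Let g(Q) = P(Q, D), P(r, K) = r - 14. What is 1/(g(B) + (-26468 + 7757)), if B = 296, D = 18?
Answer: -1/18429 ≈ -5.4262e-5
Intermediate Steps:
P(r, K) = -14 + r
g(Q) = -14 + Q
1/(g(B) + (-26468 + 7757)) = 1/((-14 + 296) + (-26468 + 7757)) = 1/(282 - 18711) = 1/(-18429) = -1/18429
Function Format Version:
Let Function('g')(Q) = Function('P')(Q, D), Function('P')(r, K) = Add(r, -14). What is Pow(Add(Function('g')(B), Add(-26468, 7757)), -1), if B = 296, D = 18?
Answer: Rational(-1, 18429) ≈ -5.4262e-5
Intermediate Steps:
Function('P')(r, K) = Add(-14, r)
Function('g')(Q) = Add(-14, Q)
Pow(Add(Function('g')(B), Add(-26468, 7757)), -1) = Pow(Add(Add(-14, 296), Add(-26468, 7757)), -1) = Pow(Add(282, -18711), -1) = Pow(-18429, -1) = Rational(-1, 18429)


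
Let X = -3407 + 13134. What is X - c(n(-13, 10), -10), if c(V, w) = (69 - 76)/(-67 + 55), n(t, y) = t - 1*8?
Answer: 116717/12 ≈ 9726.4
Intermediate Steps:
n(t, y) = -8 + t (n(t, y) = t - 8 = -8 + t)
c(V, w) = 7/12 (c(V, w) = -7/(-12) = -7*(-1/12) = 7/12)
X = 9727
X - c(n(-13, 10), -10) = 9727 - 1*7/12 = 9727 - 7/12 = 116717/12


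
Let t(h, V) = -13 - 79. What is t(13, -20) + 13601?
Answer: 13509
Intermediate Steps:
t(h, V) = -92
t(13, -20) + 13601 = -92 + 13601 = 13509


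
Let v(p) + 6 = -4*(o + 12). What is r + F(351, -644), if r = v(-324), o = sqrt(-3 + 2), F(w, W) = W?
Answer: -698 - 4*I ≈ -698.0 - 4.0*I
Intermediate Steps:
o = I (o = sqrt(-1) = I ≈ 1.0*I)
v(p) = -54 - 4*I (v(p) = -6 - 4*(I + 12) = -6 - 4*(12 + I) = -6 + (-48 - 4*I) = -54 - 4*I)
r = -54 - 4*I ≈ -54.0 - 4.0*I
r + F(351, -644) = (-54 - 4*I) - 644 = -698 - 4*I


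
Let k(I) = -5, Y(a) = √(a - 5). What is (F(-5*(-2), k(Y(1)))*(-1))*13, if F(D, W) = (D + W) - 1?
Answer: -52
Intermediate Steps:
Y(a) = √(-5 + a)
F(D, W) = -1 + D + W
(F(-5*(-2), k(Y(1)))*(-1))*13 = ((-1 - 5*(-2) - 5)*(-1))*13 = ((-1 + 10 - 5)*(-1))*13 = (4*(-1))*13 = -4*13 = -52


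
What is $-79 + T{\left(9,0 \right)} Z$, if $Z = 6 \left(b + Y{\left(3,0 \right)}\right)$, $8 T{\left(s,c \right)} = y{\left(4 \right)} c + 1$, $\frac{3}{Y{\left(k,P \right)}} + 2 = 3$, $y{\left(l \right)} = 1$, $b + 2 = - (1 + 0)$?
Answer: $-79$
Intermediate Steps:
$b = -3$ ($b = -2 - \left(1 + 0\right) = -2 - 1 = -3$)
$Y{\left(k,P \right)} = 3$ ($Y{\left(k,P \right)} = \frac{3}{-2 + 3} = \frac{3}{1} = 3 \cdot 1 = 3$)
$T{\left(s,c \right)} = \frac{1}{8} + \frac{c}{8}$ ($T{\left(s,c \right)} = \frac{1 c + 1}{8} = \frac{c + 1}{8} = \frac{1 + c}{8} = \frac{1}{8} + \frac{c}{8}$)
$Z = 0$ ($Z = 6 \left(-3 + 3\right) = 6 \cdot 0 = 0$)
$-79 + T{\left(9,0 \right)} Z = -79 + \left(\frac{1}{8} + \frac{1}{8} \cdot 0\right) 0 = -79 + \left(\frac{1}{8} + 0\right) 0 = -79 + \frac{1}{8} \cdot 0 = -79 + 0 = -79$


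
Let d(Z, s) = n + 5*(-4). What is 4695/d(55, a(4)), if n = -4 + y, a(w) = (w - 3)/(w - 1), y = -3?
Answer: -1565/9 ≈ -173.89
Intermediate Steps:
a(w) = (-3 + w)/(-1 + w)
n = -7 (n = -4 - 3 = -7)
d(Z, s) = -27 (d(Z, s) = -7 + 5*(-4) = -7 - 20 = -27)
4695/d(55, a(4)) = 4695/(-27) = 4695*(-1/27) = -1565/9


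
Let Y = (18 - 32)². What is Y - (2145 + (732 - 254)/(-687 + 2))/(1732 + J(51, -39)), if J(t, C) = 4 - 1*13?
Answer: 229861133/1180255 ≈ 194.76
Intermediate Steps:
J(t, C) = -9 (J(t, C) = 4 - 13 = -9)
Y = 196 (Y = (-14)² = 196)
Y - (2145 + (732 - 254)/(-687 + 2))/(1732 + J(51, -39)) = 196 - (2145 + (732 - 254)/(-687 + 2))/(1732 - 9) = 196 - (2145 + 478/(-685))/1723 = 196 - (2145 + 478*(-1/685))/1723 = 196 - (2145 - 478/685)/1723 = 196 - 1468847/(685*1723) = 196 - 1*1468847/1180255 = 196 - 1468847/1180255 = 229861133/1180255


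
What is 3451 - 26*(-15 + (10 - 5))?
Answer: 3711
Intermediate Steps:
3451 - 26*(-15 + (10 - 5)) = 3451 - 26*(-15 + 5) = 3451 - 26*(-10) = 3451 + 260 = 3711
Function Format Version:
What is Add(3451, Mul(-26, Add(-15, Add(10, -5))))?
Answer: 3711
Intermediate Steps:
Add(3451, Mul(-26, Add(-15, Add(10, -5)))) = Add(3451, Mul(-26, Add(-15, 5))) = Add(3451, Mul(-26, -10)) = Add(3451, 260) = 3711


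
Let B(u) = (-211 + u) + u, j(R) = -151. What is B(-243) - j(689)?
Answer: -546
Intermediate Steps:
B(u) = -211 + 2*u
B(-243) - j(689) = (-211 + 2*(-243)) - 1*(-151) = (-211 - 486) + 151 = -697 + 151 = -546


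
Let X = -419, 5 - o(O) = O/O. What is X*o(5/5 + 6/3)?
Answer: -1676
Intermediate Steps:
o(O) = 4 (o(O) = 5 - O/O = 5 - 1*1 = 5 - 1 = 4)
X*o(5/5 + 6/3) = -419*4 = -1676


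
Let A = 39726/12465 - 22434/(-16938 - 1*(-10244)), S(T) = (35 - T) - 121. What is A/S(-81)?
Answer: -30309203/23177975 ≈ -1.3077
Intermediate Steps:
S(T) = -86 - T
A = 30309203/4635595 (A = 39726*(1/12465) - 22434/(-16938 + 10244) = 4414/1385 - 22434/(-6694) = 4414/1385 - 22434*(-1/6694) = 4414/1385 + 11217/3347 = 30309203/4635595 ≈ 6.5384)
A/S(-81) = 30309203/(4635595*(-86 - 1*(-81))) = 30309203/(4635595*(-86 + 81)) = (30309203/4635595)/(-5) = (30309203/4635595)*(-⅕) = -30309203/23177975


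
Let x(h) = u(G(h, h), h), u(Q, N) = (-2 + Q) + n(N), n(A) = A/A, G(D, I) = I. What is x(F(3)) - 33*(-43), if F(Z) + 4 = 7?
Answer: 1421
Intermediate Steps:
n(A) = 1
F(Z) = 3 (F(Z) = -4 + 7 = 3)
u(Q, N) = -1 + Q (u(Q, N) = (-2 + Q) + 1 = -1 + Q)
x(h) = -1 + h
x(F(3)) - 33*(-43) = (-1 + 3) - 33*(-43) = 2 + 1419 = 1421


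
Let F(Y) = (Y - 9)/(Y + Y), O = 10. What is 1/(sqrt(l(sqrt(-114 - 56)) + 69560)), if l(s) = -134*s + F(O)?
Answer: 2*sqrt(5)/sqrt(1391201 - 2680*I*sqrt(170)) ≈ 0.0037907 + 4.7598e-5*I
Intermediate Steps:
F(Y) = (-9 + Y)/(2*Y) (F(Y) = (-9 + Y)/((2*Y)) = (-9 + Y)*(1/(2*Y)) = (-9 + Y)/(2*Y))
l(s) = 1/20 - 134*s (l(s) = -134*s + (1/2)*(-9 + 10)/10 = -134*s + (1/2)*(1/10)*1 = -134*s + 1/20 = 1/20 - 134*s)
1/(sqrt(l(sqrt(-114 - 56)) + 69560)) = 1/(sqrt((1/20 - 134*sqrt(-114 - 56)) + 69560)) = 1/(sqrt((1/20 - 134*I*sqrt(170)) + 69560)) = 1/(sqrt(1391201/20 - 134*I*sqrt(170))) = 1/sqrt(1391201/20 - 134*I*sqrt(170))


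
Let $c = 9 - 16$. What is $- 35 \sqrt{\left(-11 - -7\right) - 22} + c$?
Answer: $-7 - 35 i \sqrt{26} \approx -7.0 - 178.47 i$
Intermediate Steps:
$c = -7$ ($c = 9 - 16 = -7$)
$- 35 \sqrt{\left(-11 - -7\right) - 22} + c = - 35 \sqrt{\left(-11 - -7\right) - 22} - 7 = - 35 \sqrt{\left(-11 + 7\right) - 22} - 7 = - 35 \sqrt{-4 - 22} - 7 = - 35 \sqrt{-26} - 7 = - 35 i \sqrt{26} - 7 = -7 - 35 i \sqrt{26}$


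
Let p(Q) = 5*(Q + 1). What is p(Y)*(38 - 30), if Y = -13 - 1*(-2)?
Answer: -400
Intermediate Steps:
Y = -11 (Y = -13 + 2 = -11)
p(Q) = 5 + 5*Q (p(Q) = 5*(1 + Q) = 5 + 5*Q)
p(Y)*(38 - 30) = (5 + 5*(-11))*(38 - 30) = (5 - 55)*8 = -50*8 = -400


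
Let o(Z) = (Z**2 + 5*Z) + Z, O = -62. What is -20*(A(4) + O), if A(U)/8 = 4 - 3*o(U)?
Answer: 19800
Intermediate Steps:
o(Z) = Z**2 + 6*Z
A(U) = 32 - 24*U*(6 + U) (A(U) = 8*(4 - 3*U*(6 + U)) = 32 - 24*U*(6 + U))
-20*(A(4) + O) = -20*((32 - 24*4*(6 + 4)) - 62) = -20*((32 - 24*4*10) - 62) = -20*((32 - 960) - 62) = -20*(-928 - 62) = -20*(-990) = 19800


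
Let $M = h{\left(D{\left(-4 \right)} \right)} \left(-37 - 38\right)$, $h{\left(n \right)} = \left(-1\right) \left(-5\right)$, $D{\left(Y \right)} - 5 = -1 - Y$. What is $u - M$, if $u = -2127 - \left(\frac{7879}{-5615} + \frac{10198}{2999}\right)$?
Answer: $- \frac{29536235169}{16839385} \approx -1754.0$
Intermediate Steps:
$D{\left(Y \right)} = 4 - Y$ ($D{\left(Y \right)} = 5 - \left(1 + Y\right) = 4 - Y$)
$h{\left(n \right)} = 5$
$M = -375$ ($M = 5 \left(-37 - 38\right) = 5 \left(-75\right) = -375$)
$u = - \frac{35851004544}{16839385}$ ($u = -2127 - \left(7879 \left(- \frac{1}{5615}\right) + 10198 \cdot \frac{1}{2999}\right) = -2127 - \left(- \frac{7879}{5615} + \frac{10198}{2999}\right) = -2127 - \frac{33632649}{16839385} = - \frac{35851004544}{16839385} \approx -2129.0$)
$u - M = - \frac{35851004544}{16839385} - -375 = - \frac{35851004544}{16839385} + 375 = - \frac{29536235169}{16839385}$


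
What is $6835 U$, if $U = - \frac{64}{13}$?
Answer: $- \frac{437440}{13} \approx -33649.0$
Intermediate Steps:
$U = - \frac{64}{13}$ ($U = \left(-64\right) \frac{1}{13} = - \frac{64}{13} \approx -4.9231$)
$6835 U = 6835 \left(- \frac{64}{13}\right) = - \frac{437440}{13}$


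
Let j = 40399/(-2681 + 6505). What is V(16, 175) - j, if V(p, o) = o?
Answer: 628801/3824 ≈ 164.44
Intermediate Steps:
j = 40399/3824 ≈ 10.565
V(16, 175) - j = 175 - 1*40399/3824 = 175 - 40399/3824 = 628801/3824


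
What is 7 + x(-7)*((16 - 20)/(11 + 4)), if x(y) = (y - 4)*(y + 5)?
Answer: 17/15 ≈ 1.1333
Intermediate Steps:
x(y) = (-4 + y)*(5 + y)
7 + x(-7)*((16 - 20)/(11 + 4)) = 7 + (-20 - 7 + (-7)²)*((16 - 20)/(11 + 4)) = 7 + (-20 - 7 + 49)*(-4/15) = 7 + 22*(-4*1/15) = 7 + 22*(-4/15) = 7 - 88/15 = 17/15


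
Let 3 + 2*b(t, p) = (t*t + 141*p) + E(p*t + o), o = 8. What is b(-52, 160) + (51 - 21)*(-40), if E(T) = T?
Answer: 14549/2 ≈ 7274.5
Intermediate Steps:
b(t, p) = 5/2 + t**2/2 + 141*p/2 + p*t/2 (b(t, p) = -3/2 + ((t*t + 141*p) + (p*t + 8))/2 = -3/2 + ((t**2 + 141*p) + (8 + p*t))/2 = -3/2 + (8 + t**2 + 141*p + p*t)/2 = -3/2 + (4 + t**2/2 + 141*p/2 + p*t/2) = 5/2 + t**2/2 + 141*p/2 + p*t/2)
b(-52, 160) + (51 - 21)*(-40) = (5/2 + (1/2)*(-52)**2 + (141/2)*160 + (1/2)*160*(-52)) + (51 - 21)*(-40) = (5/2 + (1/2)*2704 + 11280 - 4160) + 30*(-40) = (5/2 + 1352 + 11280 - 4160) - 1200 = 16949/2 - 1200 = 14549/2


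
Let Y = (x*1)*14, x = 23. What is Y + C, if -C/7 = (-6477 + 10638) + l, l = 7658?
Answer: -82411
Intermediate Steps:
C = -82733 (C = -7*((-6477 + 10638) + 7658) = -7*(4161 + 7658) = -7*11819 = -82733)
Y = 322 (Y = (23*1)*14 = 23*14 = 322)
Y + C = 322 - 82733 = -82411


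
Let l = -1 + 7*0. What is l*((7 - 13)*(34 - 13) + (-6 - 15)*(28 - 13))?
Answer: 441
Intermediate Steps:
l = -1 (l = -1 + 0 = -1)
l*((7 - 13)*(34 - 13) + (-6 - 15)*(28 - 13)) = -((7 - 13)*(34 - 13) + (-6 - 15)*(28 - 13)) = -(-6*21 - 21*15) = -(-126 - 315) = -1*(-441) = 441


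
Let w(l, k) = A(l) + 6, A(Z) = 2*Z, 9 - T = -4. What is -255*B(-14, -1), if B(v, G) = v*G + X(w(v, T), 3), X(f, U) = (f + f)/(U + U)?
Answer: -1700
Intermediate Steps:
T = 13 (T = 9 - 1*(-4) = 9 + 4 = 13)
w(l, k) = 6 + 2*l (w(l, k) = 2*l + 6 = 6 + 2*l)
X(f, U) = f/U (X(f, U) = (2*f)/((2*U)) = (2*f)*(1/(2*U)) = f/U)
B(v, G) = 2 + 2*v/3 + G*v (B(v, G) = v*G + (6 + 2*v)/3 = G*v + (6 + 2*v)*(⅓) = G*v + (2 + 2*v/3) = 2 + 2*v/3 + G*v)
-255*B(-14, -1) = -255*(2 + (⅔)*(-14) - 1*(-14)) = -255*(2 - 28/3 + 14) = -255*20/3 = -1700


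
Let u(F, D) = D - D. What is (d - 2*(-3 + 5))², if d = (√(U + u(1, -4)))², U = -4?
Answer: 64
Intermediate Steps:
u(F, D) = 0
d = -4 (d = (√(-4 + 0))² = (√(-4))² = (2*I)² = -4)
(d - 2*(-3 + 5))² = (-4 - 2*(-3 + 5))² = (-4 - 2*2)² = (-4 - 4)² = (-8)² = 64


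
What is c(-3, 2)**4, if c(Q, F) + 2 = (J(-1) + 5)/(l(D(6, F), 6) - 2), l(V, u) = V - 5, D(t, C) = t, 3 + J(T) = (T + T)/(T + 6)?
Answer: 104976/625 ≈ 167.96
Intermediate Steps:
J(T) = -3 + 2*T/(6 + T) (J(T) = -3 + (T + T)/(T + 6) = -3 + (2*T)/(6 + T) = -3 + 2*T/(6 + T))
l(V, u) = -5 + V
c(Q, F) = -18/5 (c(Q, F) = -2 + ((-18 - 1*(-1))/(6 - 1) + 5)/((-5 + 6) - 2) = -2 + ((-18 + 1)/5 + 5)/(1 - 2) = -2 + ((1/5)*(-17) + 5)/(-1) = -2 + (-17/5 + 5)*(-1) = -2 + (8/5)*(-1) = -2 - 8/5 = -18/5)
c(-3, 2)**4 = (-18/5)**4 = 104976/625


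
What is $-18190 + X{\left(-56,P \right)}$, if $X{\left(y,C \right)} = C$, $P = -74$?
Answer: $-18264$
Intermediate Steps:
$-18190 + X{\left(-56,P \right)} = -18190 - 74 = -18264$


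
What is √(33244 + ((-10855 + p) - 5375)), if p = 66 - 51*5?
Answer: 5*√673 ≈ 129.71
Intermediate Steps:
p = -189 (p = 66 - 255 = -189)
√(33244 + ((-10855 + p) - 5375)) = √(33244 + ((-10855 - 189) - 5375)) = √(33244 + (-11044 - 5375)) = √(33244 - 16419) = √16825 = 5*√673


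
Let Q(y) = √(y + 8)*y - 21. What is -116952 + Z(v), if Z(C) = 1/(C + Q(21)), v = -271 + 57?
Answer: -4962975307/42436 - 21*√29/42436 ≈ -1.1695e+5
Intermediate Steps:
v = -214
Q(y) = -21 + y*√(8 + y) (Q(y) = √(8 + y)*y - 21 = y*√(8 + y) - 21 = -21 + y*√(8 + y))
Z(C) = 1/(-21 + C + 21*√29) (Z(C) = 1/(C + (-21 + 21*√(8 + 21))) = 1/(C + (-21 + 21*√29)) = 1/(-21 + C + 21*√29))
-116952 + Z(v) = -116952 + 1/(-21 - 214 + 21*√29) = -116952 + 1/(-235 + 21*√29)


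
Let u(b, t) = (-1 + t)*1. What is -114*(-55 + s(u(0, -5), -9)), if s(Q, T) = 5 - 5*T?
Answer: 570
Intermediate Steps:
u(b, t) = -1 + t
-114*(-55 + s(u(0, -5), -9)) = -114*(-55 + (5 - 5*(-9))) = -114*(-55 + (5 + 45)) = -114*(-55 + 50) = -114*(-5) = 570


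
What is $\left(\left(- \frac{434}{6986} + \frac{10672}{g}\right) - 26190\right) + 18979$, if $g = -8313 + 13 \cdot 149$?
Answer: $- \frac{2868526706}{397703} \approx -7212.7$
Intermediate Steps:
$g = -6376$ ($g = -8313 + 1937 = -6376$)
$\left(\left(- \frac{434}{6986} + \frac{10672}{g}\right) - 26190\right) + 18979 = \left(\left(- \frac{434}{6986} + \frac{10672}{-6376}\right) - 26190\right) + 18979 = \left(\left(\left(-434\right) \frac{1}{6986} + 10672 \left(- \frac{1}{6376}\right)\right) - 26190\right) + 18979 = \left(\left(- \frac{31}{499} - \frac{1334}{797}\right) - 26190\right) + 18979 = \left(- \frac{690373}{397703} - 26190\right) + 18979 = - \frac{10416531943}{397703} + 18979 = - \frac{2868526706}{397703}$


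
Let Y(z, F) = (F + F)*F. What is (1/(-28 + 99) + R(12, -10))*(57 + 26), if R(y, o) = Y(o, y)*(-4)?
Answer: -6788653/71 ≈ -95615.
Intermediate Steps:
Y(z, F) = 2*F² (Y(z, F) = (2*F)*F = 2*F²)
R(y, o) = -8*y² (R(y, o) = (2*y²)*(-4) = -8*y²)
(1/(-28 + 99) + R(12, -10))*(57 + 26) = (1/(-28 + 99) - 8*12²)*(57 + 26) = (1/71 - 8*144)*83 = (1/71 - 1152)*83 = -81791/71*83 = -6788653/71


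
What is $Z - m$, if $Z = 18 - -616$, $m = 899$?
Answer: $-265$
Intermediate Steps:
$Z = 634$ ($Z = 18 + 616 = 634$)
$Z - m = 634 - 899 = -265$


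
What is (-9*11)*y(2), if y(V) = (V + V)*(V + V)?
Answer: -1584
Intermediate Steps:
y(V) = 4*V² (y(V) = (2*V)*(2*V) = 4*V²)
(-9*11)*y(2) = (-9*11)*(4*2²) = -396*4 = -99*16 = -1584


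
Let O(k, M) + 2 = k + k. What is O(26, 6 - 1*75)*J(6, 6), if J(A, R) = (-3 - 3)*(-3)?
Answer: 900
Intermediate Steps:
O(k, M) = -2 + 2*k (O(k, M) = -2 + (k + k) = -2 + 2*k)
J(A, R) = 18 (J(A, R) = -6*(-3) = 18)
O(26, 6 - 1*75)*J(6, 6) = (-2 + 2*26)*18 = (-2 + 52)*18 = 50*18 = 900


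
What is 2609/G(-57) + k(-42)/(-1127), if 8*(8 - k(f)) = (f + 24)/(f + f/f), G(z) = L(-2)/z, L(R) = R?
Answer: 13743161879/184828 ≈ 74357.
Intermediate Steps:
G(z) = -2/z
k(f) = 8 - (24 + f)/(8*(1 + f)) (k(f) = 8 - (f + 24)/(8*(f + f/f)) = 8 - (24 + f)/(8*(f + 1)) = 8 - (24 + f)/(8*(1 + f)))
2609/G(-57) + k(-42)/(-1127) = 2609/((-2/(-57))) + ((40 + 63*(-42))/(8*(1 - 42)))/(-1127) = 2609/((-2*(-1/57))) + ((⅛)*(40 - 2646)/(-41))*(-1/1127) = 2609/(2/57) + ((⅛)*(-1/41)*(-2606))*(-1/1127) = 2609*(57/2) + (1303/164)*(-1/1127) = 148713/2 - 1303/184828 = 13743161879/184828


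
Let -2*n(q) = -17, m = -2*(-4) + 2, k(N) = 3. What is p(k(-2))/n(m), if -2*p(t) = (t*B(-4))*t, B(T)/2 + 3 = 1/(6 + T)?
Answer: 45/17 ≈ 2.6471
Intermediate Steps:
B(T) = -6 + 2/(6 + T)
m = 10 (m = 8 + 2 = 10)
p(t) = 5*t**2/2 (p(t) = -t*(2*(-17 - 3*(-4))/(6 - 4))*t/2 = -t*(2*(-17 + 12)/2)*t/2 = -t*(2*(1/2)*(-5))*t/2 = -t*(-5)*t/2 = -(-5*t)*t/2 = -(-5)*t**2/2 = 5*t**2/2)
n(q) = 17/2 (n(q) = -1/2*(-17) = 17/2)
p(k(-2))/n(m) = ((5/2)*3**2)/(17/2) = ((5/2)*9)*(2/17) = (45/2)*(2/17) = 45/17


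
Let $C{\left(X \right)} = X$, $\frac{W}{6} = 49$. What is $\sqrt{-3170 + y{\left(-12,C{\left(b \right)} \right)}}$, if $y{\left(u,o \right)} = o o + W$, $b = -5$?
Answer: $i \sqrt{2851} \approx 53.395 i$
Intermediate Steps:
$W = 294$ ($W = 6 \cdot 49 = 294$)
$y{\left(u,o \right)} = 294 + o^{2}$ ($y{\left(u,o \right)} = o o + 294 = o^{2} + 294 = 294 + o^{2}$)
$\sqrt{-3170 + y{\left(-12,C{\left(b \right)} \right)}} = \sqrt{-3170 + \left(294 + \left(-5\right)^{2}\right)} = \sqrt{-3170 + \left(294 + 25\right)} = \sqrt{-3170 + 319} = \sqrt{-2851} = i \sqrt{2851}$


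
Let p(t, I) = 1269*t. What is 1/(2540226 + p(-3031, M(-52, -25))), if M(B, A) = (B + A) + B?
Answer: -1/1306113 ≈ -7.6563e-7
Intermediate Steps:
M(B, A) = A + 2*B (M(B, A) = (A + B) + B = A + 2*B)
1/(2540226 + p(-3031, M(-52, -25))) = 1/(2540226 + 1269*(-3031)) = 1/(2540226 - 3846339) = 1/(-1306113) = -1/1306113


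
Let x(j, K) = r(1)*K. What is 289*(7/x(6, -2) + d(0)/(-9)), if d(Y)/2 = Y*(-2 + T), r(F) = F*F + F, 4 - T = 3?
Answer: -2023/4 ≈ -505.75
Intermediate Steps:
T = 1 (T = 4 - 1*3 = 4 - 3 = 1)
r(F) = F + F**2 (r(F) = F**2 + F = F + F**2)
d(Y) = -2*Y (d(Y) = 2*(Y*(-2 + 1)) = 2*(Y*(-1)) = 2*(-Y) = -2*Y)
x(j, K) = 2*K (x(j, K) = (1*(1 + 1))*K = (1*2)*K = 2*K)
289*(7/x(6, -2) + d(0)/(-9)) = 289*(7/((2*(-2))) - 2*0/(-9)) = 289*(7/(-4) + 0*(-1/9)) = 289*(7*(-1/4) + 0) = 289*(-7/4 + 0) = 289*(-7/4) = -2023/4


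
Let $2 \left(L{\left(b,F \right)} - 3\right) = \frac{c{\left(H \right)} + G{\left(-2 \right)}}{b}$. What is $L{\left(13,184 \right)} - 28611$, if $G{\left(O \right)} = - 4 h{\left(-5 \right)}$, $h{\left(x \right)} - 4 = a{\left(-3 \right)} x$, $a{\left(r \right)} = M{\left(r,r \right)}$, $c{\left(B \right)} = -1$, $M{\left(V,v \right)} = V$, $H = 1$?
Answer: $- \frac{743885}{26} \approx -28611.0$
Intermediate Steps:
$a{\left(r \right)} = r$
$h{\left(x \right)} = 4 - 3 x$
$G{\left(O \right)} = -76$ ($G{\left(O \right)} = - 4 \left(4 - -15\right) = - 4 \left(4 + 15\right) = \left(-4\right) 19 = -76$)
$L{\left(b,F \right)} = 3 - \frac{77}{2 b}$ ($L{\left(b,F \right)} = 3 + \frac{\left(-1 - 76\right) \frac{1}{b}}{2} = 3 + \frac{\left(-77\right) \frac{1}{b}}{2} = 3 - \frac{77}{2 b}$)
$L{\left(13,184 \right)} - 28611 = \left(3 - \frac{77}{2 \cdot 13}\right) - 28611 = \left(3 - \frac{77}{26}\right) - 28611 = \frac{1}{26} - 28611 = - \frac{743885}{26}$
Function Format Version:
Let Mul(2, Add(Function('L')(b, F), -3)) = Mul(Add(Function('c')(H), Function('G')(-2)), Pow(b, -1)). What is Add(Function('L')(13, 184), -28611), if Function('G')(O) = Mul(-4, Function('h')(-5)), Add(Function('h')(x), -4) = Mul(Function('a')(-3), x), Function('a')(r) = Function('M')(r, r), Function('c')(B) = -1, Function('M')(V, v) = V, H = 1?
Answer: Rational(-743885, 26) ≈ -28611.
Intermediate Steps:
Function('a')(r) = r
Function('h')(x) = Add(4, Mul(-3, x))
Function('G')(O) = -76 (Function('G')(O) = Mul(-4, Add(4, Mul(-3, -5))) = Mul(-4, Add(4, 15)) = Mul(-4, 19) = -76)
Function('L')(b, F) = Add(3, Mul(Rational(-77, 2), Pow(b, -1))) (Function('L')(b, F) = Add(3, Mul(Rational(1, 2), Mul(Add(-1, -76), Pow(b, -1)))) = Add(3, Mul(Rational(1, 2), Mul(-77, Pow(b, -1)))) = Add(3, Mul(Rational(-77, 2), Pow(b, -1))))
Add(Function('L')(13, 184), -28611) = Add(Add(3, Mul(Rational(-77, 2), Pow(13, -1))), -28611) = Add(Add(3, Mul(Rational(-77, 2), Rational(1, 13))), -28611) = Add(Add(3, Rational(-77, 26)), -28611) = Add(Rational(1, 26), -28611) = Rational(-743885, 26)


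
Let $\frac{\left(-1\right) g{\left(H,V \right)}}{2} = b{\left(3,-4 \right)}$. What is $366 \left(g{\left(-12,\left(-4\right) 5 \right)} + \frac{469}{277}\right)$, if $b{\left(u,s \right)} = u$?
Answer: $- \frac{436638}{277} \approx -1576.3$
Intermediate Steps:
$g{\left(H,V \right)} = -6$ ($g{\left(H,V \right)} = \left(-2\right) 3 = -6$)
$366 \left(g{\left(-12,\left(-4\right) 5 \right)} + \frac{469}{277}\right) = 366 \left(-6 + \frac{469}{277}\right) = 366 \left(- \frac{1193}{277}\right) = - \frac{436638}{277}$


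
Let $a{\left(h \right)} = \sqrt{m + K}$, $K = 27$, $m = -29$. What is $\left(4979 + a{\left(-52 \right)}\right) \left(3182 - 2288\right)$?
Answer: $4451226 + 894 i \sqrt{2} \approx 4.4512 \cdot 10^{6} + 1264.3 i$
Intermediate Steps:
$a{\left(h \right)} = i \sqrt{2}$ ($a{\left(h \right)} = \sqrt{-29 + 27} = \sqrt{-2} = i \sqrt{2}$)
$\left(4979 + a{\left(-52 \right)}\right) \left(3182 - 2288\right) = \left(4979 + i \sqrt{2}\right) \left(3182 - 2288\right) = \left(4979 + i \sqrt{2}\right) 894 = 4451226 + 894 i \sqrt{2}$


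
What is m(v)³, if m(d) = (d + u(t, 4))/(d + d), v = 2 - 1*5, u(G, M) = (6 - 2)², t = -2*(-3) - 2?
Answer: -2197/216 ≈ -10.171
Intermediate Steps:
t = 4 (t = 6 - 2 = 4)
u(G, M) = 16 (u(G, M) = 4² = 16)
v = -3 (v = 2 - 5 = -3)
m(d) = (16 + d)/(2*d) (m(d) = (d + 16)/(d + d) = (16 + d)/((2*d)) = (16 + d)*(1/(2*d)) = (16 + d)/(2*d))
m(v)³ = ((½)*(16 - 3)/(-3))³ = ((½)*(-⅓)*13)³ = (-13/6)³ = -2197/216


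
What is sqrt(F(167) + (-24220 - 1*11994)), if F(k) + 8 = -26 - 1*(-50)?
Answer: 3*I*sqrt(4022) ≈ 190.26*I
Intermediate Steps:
F(k) = 16 (F(k) = -8 + (-26 - 1*(-50)) = -8 + (-26 + 50) = -8 + 24 = 16)
sqrt(F(167) + (-24220 - 1*11994)) = sqrt(16 + (-24220 - 1*11994)) = sqrt(16 + (-24220 - 11994)) = sqrt(16 - 36214) = sqrt(-36198) = 3*I*sqrt(4022)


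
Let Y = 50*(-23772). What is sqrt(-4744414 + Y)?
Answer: I*sqrt(5933014) ≈ 2435.8*I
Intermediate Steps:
Y = -1188600
sqrt(-4744414 + Y) = sqrt(-4744414 - 1188600) = sqrt(-5933014) = I*sqrt(5933014)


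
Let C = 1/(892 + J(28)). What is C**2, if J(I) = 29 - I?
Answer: 1/797449 ≈ 1.2540e-6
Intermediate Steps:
C = 1/893 (C = 1/(892 + (29 - 1*28)) = 1/(892 + (29 - 28)) = 1/(892 + 1) = 1/893 ≈ 0.0011198)
C**2 = (1/893)**2 = 1/797449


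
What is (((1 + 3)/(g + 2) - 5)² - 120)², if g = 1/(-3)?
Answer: 8014561/625 ≈ 12823.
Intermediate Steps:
g = -⅓ ≈ -0.33333
(((1 + 3)/(g + 2) - 5)² - 120)² = (((1 + 3)/(-⅓ + 2) - 5)² - 120)² = ((4/(5/3) - 5)² - 120)² = ((4*(⅗) - 5)² - 120)² = ((12/5 - 5)² - 120)² = ((-13/5)² - 120)² = (169/25 - 120)² = (-2831/25)² = 8014561/625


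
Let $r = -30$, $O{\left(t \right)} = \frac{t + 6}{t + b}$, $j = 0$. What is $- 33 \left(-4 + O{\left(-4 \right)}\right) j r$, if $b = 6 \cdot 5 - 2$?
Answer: $0$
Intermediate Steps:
$b = 28$ ($b = 30 - 2 = 28$)
$O{\left(t \right)} = \frac{6 + t}{28 + t}$ ($O{\left(t \right)} = \frac{t + 6}{t + 28} = \frac{6 + t}{28 + t}$)
$- 33 \left(-4 + O{\left(-4 \right)}\right) j r = - 33 \left(-4 + \frac{6 - 4}{28 - 4}\right) 0 \left(-30\right) = - 33 \left(-4 + \frac{1}{24} \cdot 2\right) 0 \left(-30\right) = - 33 \left(-4 + \frac{1}{12}\right) 0 \left(-30\right) = - 33 \left(\left(- \frac{47}{12}\right) 0\right) \left(-30\right) = \left(-33\right) 0 \left(-30\right) = 0 \left(-30\right) = 0$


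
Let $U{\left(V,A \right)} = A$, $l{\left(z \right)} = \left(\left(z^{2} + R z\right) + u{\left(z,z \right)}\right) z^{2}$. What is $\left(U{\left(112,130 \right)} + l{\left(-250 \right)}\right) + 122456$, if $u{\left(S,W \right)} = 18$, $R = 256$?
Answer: $-92502414$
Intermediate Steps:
$l{\left(z \right)} = z^{2} \left(18 + z^{2} + 256 z\right)$ ($l{\left(z \right)} = \left(\left(z^{2} + 256 z\right) + 18\right) z^{2} = \left(18 + z^{2} + 256 z\right) z^{2} = z^{2} \left(18 + z^{2} + 256 z\right)$)
$\left(U{\left(112,130 \right)} + l{\left(-250 \right)}\right) + 122456 = \left(130 + \left(-250\right)^{2} \left(18 + \left(-250\right)^{2} + 256 \left(-250\right)\right)\right) + 122456 = \left(130 + 62500 \left(18 + 62500 - 64000\right)\right) + 122456 = \left(130 + 62500 \left(-1482\right)\right) + 122456 = \left(130 - 92625000\right) + 122456 = -92624870 + 122456 = -92502414$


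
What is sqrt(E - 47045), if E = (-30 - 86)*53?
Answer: I*sqrt(53193) ≈ 230.64*I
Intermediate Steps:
E = -6148 (E = -116*53 = -6148)
sqrt(E - 47045) = sqrt(-6148 - 47045) = sqrt(-53193) = I*sqrt(53193)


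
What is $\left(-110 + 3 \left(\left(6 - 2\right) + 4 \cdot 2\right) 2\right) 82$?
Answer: $-3116$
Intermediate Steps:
$\left(-110 + 3 \left(\left(6 - 2\right) + 4 \cdot 2\right) 2\right) 82 = \left(-110 + 3 \left(4 + 8\right) 2\right) 82 = \left(-110 + 3 \cdot 12 \cdot 2\right) 82 = \left(-110 + 3 \cdot 24\right) 82 = \left(-110 + 72\right) 82 = \left(-38\right) 82 = -3116$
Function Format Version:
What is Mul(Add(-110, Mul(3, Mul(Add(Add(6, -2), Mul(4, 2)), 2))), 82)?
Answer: -3116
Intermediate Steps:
Mul(Add(-110, Mul(3, Mul(Add(Add(6, -2), Mul(4, 2)), 2))), 82) = Mul(Add(-110, Mul(3, Mul(Add(4, 8), 2))), 82) = Mul(Add(-110, Mul(3, Mul(12, 2))), 82) = Mul(Add(-110, Mul(3, 24)), 82) = Mul(Add(-110, 72), 82) = Mul(-38, 82) = -3116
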